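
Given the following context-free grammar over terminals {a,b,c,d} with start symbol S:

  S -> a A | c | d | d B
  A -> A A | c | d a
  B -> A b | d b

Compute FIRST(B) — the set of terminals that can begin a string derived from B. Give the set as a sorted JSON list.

FIRST iteration:
round 1:
  A via A→c: +{c}
  A via A→d a: +{d}
  B via B→A b: +{c,d}
  S via S→a A: +{a}
  S via S→c: +{c}
  S via S→d: +{d}
  FIRST(S)={a,c,d}  FIRST(A)={c,d}  FIRST(B)={c,d}
round 2: (stable)
  FIRST(S)={a,c,d}  FIRST(A)={c,d}  FIRST(B)={c,d}

FIRST(B) = ["c", "d"]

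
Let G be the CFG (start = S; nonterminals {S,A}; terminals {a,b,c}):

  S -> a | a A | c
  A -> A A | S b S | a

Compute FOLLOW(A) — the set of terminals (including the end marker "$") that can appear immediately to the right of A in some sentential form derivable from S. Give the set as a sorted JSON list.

FIRST sets, iterate to fixpoint:
iter 1:
  A via A→a: +{a}
  S via S→a: +{a}
  S via S→c: +{c}
  FIRST[S]={a,c}  FIRST[A]={a}
iter 2:
  A via A→S b S: +{c}
  FIRST[S]={a,c}  FIRST[A]={a,c}
iter 3: — fixpoint
  FIRST[S]={a,c}  FIRST[A]={a,c}

FOLLOW iteration:
seed FOLLOW(S) with $
[1]
  A→A A: FOLLOW(A) ⊇ FIRST(A) = {a,c}; new: +{a,c}
  A→S b S: FOLLOW(S) ⊇ FIRST(b) = {b}; new: +{b}
  A→S b S: FOLLOW(S) ⊇ FOLLOW(A) ⊇ {a,c}; new: +{a,c}
  S→a A: FOLLOW(A) ⊇ FOLLOW(S) ⊇ {$,a,b,c}; new: +{$,b}
  S: {$,a,b,c}  A: {$,a,b,c}
[2] done
  S: {$,a,b,c}  A: {$,a,b,c}

FOLLOW(A) = ["$", "a", "b", "c"]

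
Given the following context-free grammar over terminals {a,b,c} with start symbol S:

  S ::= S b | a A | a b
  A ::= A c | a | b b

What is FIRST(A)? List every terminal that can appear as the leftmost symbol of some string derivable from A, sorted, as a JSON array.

FIRST sets, iterate to fixpoint:
round 1:
  A via A→a: +{a}
  A via A→b b: +{b}
  S via S→a A: +{a}
  S: {a}  A: {a,b}
round 2: done
  S: {a}  A: {a,b}

FIRST(A) = ["a", "b"]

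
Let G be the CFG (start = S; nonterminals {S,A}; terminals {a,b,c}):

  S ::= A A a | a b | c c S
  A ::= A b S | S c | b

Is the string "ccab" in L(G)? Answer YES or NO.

CNF form of G:
  S -> A X4 | T1 X5 | T2 T0
  A -> A X3 | S T1 | b
  T0 -> b
  T1 -> c
  T2 -> a
  X3 -> T0 S
  X4 -> A T2
  X5 -> T1 S

CYK fill:
  cell(0,0) c: {T1}  orig:{}
  cell(1,1) c: {T1}  orig:{}
  cell(2,2) a: {T2}  orig:{}
  cell(3,3) b: {A,T0}  orig:{A}
  cell(0,1) cc: ∅
  cell(1,2) ca: ∅
  cell(2,3) ab: {S}
  cell(0,2) cca: ∅
  cell(1,3) cab: {X5}  orig:{}
  cell(0,3) ccab: {S}

S ∈ T[0,3] ⇒ YES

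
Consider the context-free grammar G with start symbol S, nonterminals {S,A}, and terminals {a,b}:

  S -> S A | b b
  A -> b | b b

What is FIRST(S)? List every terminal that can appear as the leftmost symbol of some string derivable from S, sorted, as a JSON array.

FIRST sets, iterate to fixpoint:
[1]
  A via A→b: +{b}
  S via S→b b: +{b}
  FIRST(S)={b}  FIRST(A)={b}
[2] (stable)
  FIRST(S)={b}  FIRST(A)={b}

FIRST(S) = ["b"]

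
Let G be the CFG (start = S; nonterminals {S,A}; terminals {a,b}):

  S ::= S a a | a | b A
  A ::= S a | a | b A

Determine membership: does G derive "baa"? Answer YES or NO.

CNF form of G:
  S -> S X2 | T1 A | a
  A -> S T0 | T1 A | a
  T0 -> a
  T1 -> b
  X2 -> T0 T0

Fill CYK table bottom-up:
  [0..0]={T1}  "b"  orig:{}
  [1..1]={A,S,T0}  "a"  orig:{A,S}
  [2..2]={A,S,T0}  "a"  orig:{A,S}
  [0..1]={A,S}  "ba"
  [1..2]={A,X2}  "aa"  orig:{A}
  [0..2]={A,S}  "baa"

S ∈ T[0,2] ⇒ YES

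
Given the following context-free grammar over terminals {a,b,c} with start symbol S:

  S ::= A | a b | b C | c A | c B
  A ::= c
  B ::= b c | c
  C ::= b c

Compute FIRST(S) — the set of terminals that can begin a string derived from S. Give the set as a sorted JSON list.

FIRST sets, iterate to fixpoint:
pass 1:
  A via A→c: +{c}
  B via B→b c: +{b}
  B via B→c: +{c}
  C via C→b c: +{b}
  S via S→A: +{c}
  S via S→a b: +{a}
  S via S→b C: +{b}
  S: {a,b,c}  A: {c}  B: {b,c}  C: {b}
pass 2: (stable)
  S: {a,b,c}  A: {c}  B: {b,c}  C: {b}

FIRST(S) = ["a", "b", "c"]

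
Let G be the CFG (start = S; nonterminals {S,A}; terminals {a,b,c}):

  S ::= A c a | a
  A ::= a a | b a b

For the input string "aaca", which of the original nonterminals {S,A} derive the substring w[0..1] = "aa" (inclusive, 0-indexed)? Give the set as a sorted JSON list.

Convert to CNF:
  S -> A X4 | a
  A -> T0 T0 | T1 X3
  T0 -> a
  T1 -> b
  T2 -> c
  X3 -> T0 T1
  X4 -> T2 T0

CYK table (by increasing span), restricted to cells inside w[0..1]:
  cell(0,0) a: {S,T0}  orig:{S}
  cell(1,1) a: {S,T0}  orig:{S}
  cell(0,1) aa: {A}

Original NTs in T[0,1] deriving "aa": ["A"]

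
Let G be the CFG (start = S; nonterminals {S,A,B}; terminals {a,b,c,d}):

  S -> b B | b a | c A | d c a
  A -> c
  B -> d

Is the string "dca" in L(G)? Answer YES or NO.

CNF form of G:
  S -> T0 B | T0 T1 | T2 A | T3 X4
  A -> c
  B -> d
  T0 -> b
  T1 -> a
  T2 -> c
  T3 -> d
  X4 -> T2 T1

CYK table (by increasing span):
  cell(0,0) d: {B,T3}  orig:{B}
  cell(1,1) c: {A,T2}  orig:{A}
  cell(2,2) a: {T1}  orig:{}
  cell(0,1) dc: ∅
  cell(1,2) ca: {X4}  orig:{}
  cell(0,2) dca: {S}

S ∈ T[0,2] ⇒ YES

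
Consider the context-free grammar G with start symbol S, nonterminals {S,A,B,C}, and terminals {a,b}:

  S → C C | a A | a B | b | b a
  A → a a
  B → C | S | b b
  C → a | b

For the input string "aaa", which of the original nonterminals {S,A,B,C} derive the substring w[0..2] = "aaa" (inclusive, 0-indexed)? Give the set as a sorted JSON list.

CNF form of G:
  S -> C C | T0 A | T0 B | T1 T0 | b
  A -> T0 T0
  B -> C C | T0 A | T0 B | T1 T0 | T1 T1 | a | b
  C -> a | b
  T0 -> a
  T1 -> b

Fill CYK table bottom-up (cells [i..j] with 0 ≤ i ≤ j ≤ 2 only):
  cell(0,0) a: {B,C,T0}  orig:{B,C}
  cell(1,1) a: {B,C,T0}  orig:{B,C}
  cell(2,2) a: {B,C,T0}  orig:{B,C}
  cell(0,1) aa: {A,B,S}
  cell(1,2) aa: {A,B,S}
  cell(0,2) aaa: {B,S}

Original NTs in T[0,2] deriving "aaa": ["B", "S"]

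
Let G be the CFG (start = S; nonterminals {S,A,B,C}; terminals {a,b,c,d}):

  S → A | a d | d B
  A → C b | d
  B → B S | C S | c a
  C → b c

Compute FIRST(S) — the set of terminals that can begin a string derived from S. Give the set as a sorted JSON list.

Compute FIRST by fixpoint:
pass 1:
  A via A→d: +{d}
  B via B→c a: +{c}
  C via C→b c: +{b}
  S via S→A: +{d}
  S via S→a d: +{a}
  S: {a,d}  A: {d}  B: {c}  C: {b}
pass 2:
  A via A→C b: +{b}
  B via B→C S: +{b}
  S via S→A: +{b}
  S: {a,b,d}  A: {b,d}  B: {b,c}  C: {b}
pass 3: (stable)
  S: {a,b,d}  A: {b,d}  B: {b,c}  C: {b}

FIRST(S) = ["a", "b", "d"]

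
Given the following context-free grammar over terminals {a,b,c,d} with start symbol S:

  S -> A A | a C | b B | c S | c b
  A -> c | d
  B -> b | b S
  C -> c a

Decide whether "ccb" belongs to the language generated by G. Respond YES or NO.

CNF form of G:
  S -> A A | T0 B | T1 S | T1 T0 | T2 C
  A -> c | d
  B -> T0 S | b
  C -> T1 T2
  T0 -> b
  T1 -> c
  T2 -> a

CYK table (by increasing span):
  cell(0,0) c: {A,T1}  orig:{A}
  cell(1,1) c: {A,T1}  orig:{A}
  cell(2,2) b: {B,T0}  orig:{B}
  cell(0,1) cc: {S}
  cell(1,2) cb: {S}
  cell(0,2) ccb: {S}

S ∈ T[0,2] ⇒ YES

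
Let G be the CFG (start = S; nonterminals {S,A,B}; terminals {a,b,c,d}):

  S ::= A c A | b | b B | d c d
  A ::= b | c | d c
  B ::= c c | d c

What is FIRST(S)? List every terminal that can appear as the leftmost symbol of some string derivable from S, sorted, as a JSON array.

Compute FIRST by fixpoint:
[1]
  A via A→b: +{b}
  A via A→c: +{c}
  A via A→d c: +{d}
  B via B→c c: +{c}
  B via B→d c: +{d}
  S via S→A c A: +{b,c,d}
  FIRST(S)={b,c,d}  FIRST(A)={b,c,d}  FIRST(B)={c,d}
[2] done
  FIRST(S)={b,c,d}  FIRST(A)={b,c,d}  FIRST(B)={c,d}

FIRST(S) = ["b", "c", "d"]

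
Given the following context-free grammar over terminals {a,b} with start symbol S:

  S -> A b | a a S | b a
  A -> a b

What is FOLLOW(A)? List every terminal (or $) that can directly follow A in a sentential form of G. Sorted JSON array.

FIRST iteration:
pass 1:
  A via A→a b: +{a}
  S via S→A b: +{a}
  S via S→b a: +{b}
  FIRST(S)={a,b}  FIRST(A)={a}
pass 2: done
  FIRST(S)={a,b}  FIRST(A)={a}

FOLLOW sets:
seed FOLLOW(S) with $
iter 1:
  S→A b: FOLLOW(A) ⊇ FIRST(b) = {b}; new: +{b}
  FOLLOW[S]={$}  FOLLOW[A]={b}
iter 2: done
  FOLLOW[S]={$}  FOLLOW[A]={b}

FOLLOW(A) = ["b"]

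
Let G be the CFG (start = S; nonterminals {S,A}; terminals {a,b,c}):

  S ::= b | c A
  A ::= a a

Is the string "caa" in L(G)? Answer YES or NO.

Convert to CNF:
  S -> T1 A | b
  A -> T0 T0
  T0 -> a
  T1 -> c

Fill CYK table bottom-up:
  T[0,0] 'c' = {T1}  orig:{}
  T[1,1] 'a' = {T0}  orig:{}
  T[2,2] 'a' = {T0}  orig:{}
  T[0,1] 'ca' = ∅
  T[1,2] 'aa' = {A}
  T[0,2] 'caa' = {S}

S ∈ T[0,2] ⇒ YES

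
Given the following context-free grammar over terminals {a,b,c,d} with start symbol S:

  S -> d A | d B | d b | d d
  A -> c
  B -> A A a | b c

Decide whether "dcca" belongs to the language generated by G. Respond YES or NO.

Convert to CNF:
  S -> T3 A | T3 B | T3 T1 | T3 T3
  A -> c
  B -> A X4 | T1 T2
  T0 -> a
  T1 -> b
  T2 -> c
  T3 -> d
  X4 -> A T0

CYK table (by increasing span):
  [0..0]={T3}  "d"  orig:{}
  [1..1]={A,T2}  "c"  orig:{A}
  [2..2]={A,T2}  "c"  orig:{A}
  [3..3]={T0}  "a"  orig:{}
  [0..1]={S}  "dc"
  [1..2]=∅  "cc"
  [2..3]={X4}  "ca"  orig:{}
  [0..2]=∅  "dcc"
  [1..3]={B}  "cca"
  [0..3]={S}  "dcca"

S ∈ T[0,3] ⇒ YES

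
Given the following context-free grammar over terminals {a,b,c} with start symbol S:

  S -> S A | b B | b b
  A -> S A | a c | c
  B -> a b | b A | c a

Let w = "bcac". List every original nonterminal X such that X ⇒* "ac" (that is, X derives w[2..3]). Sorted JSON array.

Convert to CNF:
  S -> S A | T2 B | T2 T2
  A -> S A | T0 T1 | c
  B -> T0 T2 | T1 T0 | T2 A
  T0 -> a
  T1 -> c
  T2 -> b

Fill CYK table bottom-up (cells [i..j] with 2 ≤ i ≤ j ≤ 3 only):
  T[2,2] 'a' = {T0}  orig:{}
  T[3,3] 'c' = {A,T1}  orig:{A}
  T[2,3] 'ac' = {A}

Original NTs in T[2,3] deriving "ac": ["A"]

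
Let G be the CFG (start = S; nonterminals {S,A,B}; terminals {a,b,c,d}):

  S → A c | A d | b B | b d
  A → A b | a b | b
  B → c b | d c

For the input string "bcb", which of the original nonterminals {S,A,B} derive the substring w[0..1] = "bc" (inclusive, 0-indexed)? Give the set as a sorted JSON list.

CNF form of G:
  S -> A T2 | A T3 | T0 B | T0 T3
  A -> A T0 | T1 T0 | b
  B -> T2 T0 | T3 T2
  T0 -> b
  T1 -> a
  T2 -> c
  T3 -> d

Fill CYK table bottom-up (cells [i..j] with 0 ≤ i ≤ j ≤ 1 only):
  T[0,0] 'b' = {A,T0}  orig:{A}
  T[1,1] 'c' = {T2}  orig:{}
  T[0,1] 'bc' = {S}

Original NTs in T[0,1] deriving "bc": ["S"]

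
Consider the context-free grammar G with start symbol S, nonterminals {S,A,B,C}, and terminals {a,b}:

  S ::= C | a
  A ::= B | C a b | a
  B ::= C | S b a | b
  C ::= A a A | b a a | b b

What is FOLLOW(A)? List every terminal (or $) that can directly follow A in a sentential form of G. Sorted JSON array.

FIRST sets, iterate to fixpoint:
iter 1:
  A via A→a: +{a}
  B via B→b: +{b}
  C via C→A a A: +{a}
  C via C→b a a: +{b}
  S via S→C: +{a,b}
  FIRST[S]={a,b}  FIRST[A]={a}  FIRST[B]={b}  FIRST[C]={a,b}
iter 2:
  A via A→B: +{b}
  B via B→C: +{a}
  FIRST[S]={a,b}  FIRST[A]={a,b}  FIRST[B]={a,b}  FIRST[C]={a,b}
iter 3: — fixpoint
  FIRST[S]={a,b}  FIRST[A]={a,b}  FIRST[B]={a,b}  FIRST[C]={a,b}

FOLLOW iteration:
initialize: $ ∈ FOLLOW(S)
iter 1:
  A→C a b: FOLLOW(C) ⊇ FIRST(a) = {a}; new: +{a}
  B→S b a: FOLLOW(S) ⊇ FIRST(b) = {b}; new: +{b}
  C→A a A: FOLLOW(A) ⊇ FIRST(a) = {a}; new: +{a}
  S→C: FOLLOW(C) ⊇ FOLLOW(S) ⊇ {$,b}; new: +{$,b}
  FOLLOW[S]={$,b}  FOLLOW[A]={a}  FOLLOW[B]={}  FOLLOW[C]={$,a,b}
iter 2:
  A→B: FOLLOW(B) ⊇ FOLLOW(A) ⊇ {a}; new: +{a}
  C→A a A: FOLLOW(A) ⊇ FOLLOW(C) ⊇ {$,a,b}; new: +{$,b}
  FOLLOW[S]={$,b}  FOLLOW[A]={$,a,b}  FOLLOW[B]={a}  FOLLOW[C]={$,a,b}
iter 3:
  A→B: FOLLOW(B) ⊇ FOLLOW(A) ⊇ {$,a,b}; new: +{$,b}
  FOLLOW[S]={$,b}  FOLLOW[A]={$,a,b}  FOLLOW[B]={$,a,b}  FOLLOW[C]={$,a,b}
iter 4: — fixpoint
  FOLLOW[S]={$,b}  FOLLOW[A]={$,a,b}  FOLLOW[B]={$,a,b}  FOLLOW[C]={$,a,b}

FOLLOW(A) = ["$", "a", "b"]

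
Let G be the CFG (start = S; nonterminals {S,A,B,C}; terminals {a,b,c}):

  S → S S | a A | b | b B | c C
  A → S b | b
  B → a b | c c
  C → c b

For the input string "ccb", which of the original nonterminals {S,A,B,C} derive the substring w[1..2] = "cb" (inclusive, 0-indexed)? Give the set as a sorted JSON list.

Convert to CNF:
  S -> S S | T0 B | T1 A | T2 C | b
  A -> S T0 | b
  B -> T1 T0 | T2 T2
  C -> T2 T0
  T0 -> b
  T1 -> a
  T2 -> c

CYK table (by increasing span) (cells [i..j] with 1 ≤ i ≤ j ≤ 2 only):
  [1..1]={T2}  "c"  orig:{}
  [2..2]={A,S,T0}  "b"  orig:{A,S}
  [1..2]={C}  "cb"

Original NTs in T[1,2] deriving "cb": ["C"]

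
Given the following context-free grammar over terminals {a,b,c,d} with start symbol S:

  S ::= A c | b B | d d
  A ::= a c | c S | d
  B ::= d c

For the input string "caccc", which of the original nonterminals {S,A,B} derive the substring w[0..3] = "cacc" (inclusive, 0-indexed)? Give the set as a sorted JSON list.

CNF form of G:
  S -> A T1 | T2 T2 | T3 B
  A -> T0 T1 | T1 S | d
  B -> T2 T1
  T0 -> a
  T1 -> c
  T2 -> d
  T3 -> b

CYK fill (cells [i..j] with 0 ≤ i ≤ j ≤ 3 only):
  T[0,0] 'c' = {T1}  orig:{}
  T[1,1] 'a' = {T0}  orig:{}
  T[2,2] 'c' = {T1}  orig:{}
  T[3,3] 'c' = {T1}  orig:{}
  T[0,1] 'ca' = ∅
  T[1,2] 'ac' = {A}
  T[2,3] 'cc' = ∅
  T[0,2] 'cac' = ∅
  T[1,3] 'acc' = {S}
  T[0,3] 'cacc' = {A}

Original NTs in T[0,3] deriving "cacc": ["A"]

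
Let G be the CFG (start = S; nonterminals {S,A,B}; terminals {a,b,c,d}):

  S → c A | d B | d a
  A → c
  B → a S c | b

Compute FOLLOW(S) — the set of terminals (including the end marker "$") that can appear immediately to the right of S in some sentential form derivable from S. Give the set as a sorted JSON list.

FIRST sets, iterate to fixpoint:
pass 1:
  A via A→c: +{c}
  B via B→a S c: +{a}
  B via B→b: +{b}
  S via S→c A: +{c}
  S via S→d B: +{d}
  FIRST(S)={c,d}  FIRST(A)={c}  FIRST(B)={a,b}
pass 2: done
  FIRST(S)={c,d}  FIRST(A)={c}  FIRST(B)={a,b}

FOLLOW iteration:
initialize: $ ∈ FOLLOW(S)
pass 1:
  B→a S c: FOLLOW(S) ⊇ FIRST(c) = {c}; new: +{c}
  S→c A: FOLLOW(A) ⊇ FOLLOW(S) ⊇ {$,c}; new: +{$,c}
  S→d B: FOLLOW(B) ⊇ FOLLOW(S) ⊇ {$,c}; new: +{$,c}
  S: {$,c}  A: {$,c}  B: {$,c}
pass 2: — fixpoint
  S: {$,c}  A: {$,c}  B: {$,c}

FOLLOW(S) = ["$", "c"]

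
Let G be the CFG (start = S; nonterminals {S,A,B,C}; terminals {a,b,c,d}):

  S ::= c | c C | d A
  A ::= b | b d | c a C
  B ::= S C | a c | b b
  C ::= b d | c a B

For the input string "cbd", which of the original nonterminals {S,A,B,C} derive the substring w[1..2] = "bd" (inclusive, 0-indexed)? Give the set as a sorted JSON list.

CNF form of G:
  S -> T1 A | T2 C | c
  A -> T0 T1 | T2 X4 | b
  B -> S C | T0 T0 | T3 T2
  C -> T0 T1 | T2 X5
  T0 -> b
  T1 -> d
  T2 -> c
  T3 -> a
  X4 -> T3 C
  X5 -> T3 B

Fill CYK table bottom-up — only the sub-triangle for w[1..2]:
  cell(1,1) b: {A,T0}  orig:{A}
  cell(2,2) d: {T1}  orig:{}
  cell(1,2) bd: {A,C}

Original NTs in T[1,2] deriving "bd": ["A", "C"]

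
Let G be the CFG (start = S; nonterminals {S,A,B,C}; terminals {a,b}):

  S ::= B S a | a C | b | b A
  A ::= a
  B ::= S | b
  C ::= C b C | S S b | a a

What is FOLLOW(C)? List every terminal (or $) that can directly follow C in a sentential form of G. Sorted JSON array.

FIRST iteration:
[1]
  A via A→a: +{a}
  B via B→b: +{b}
  C via C→a a: +{a}
  S via S→B S a: +{b}
  S via S→a C: +{a}
  S: {a,b}  A: {a}  B: {b}  C: {a}
[2]
  B via B→S: +{a}
  C via C→S S b: +{b}
  S: {a,b}  A: {a}  B: {a,b}  C: {a,b}
[3] (stable)
  S: {a,b}  A: {a}  B: {a,b}  C: {a,b}

FOLLOW sets:
initialize: $ ∈ FOLLOW(S)
pass 1:
  C→C b C: FOLLOW(C) ⊇ FIRST(b) = {b}; new: +{b}
  C→S S b: FOLLOW(S) ⊇ FIRST(S) = {a,b}; new: +{a,b}
  S→B S a: FOLLOW(B) ⊇ FIRST(S) = {a,b}; new: +{a,b}
  S→a C: FOLLOW(C) ⊇ FOLLOW(S) ⊇ {$,a,b}; new: +{$,a}
  S→b A: FOLLOW(A) ⊇ FOLLOW(S) ⊇ {$,a,b}; new: +{$,a,b}
  FOLLOW[S]={$,a,b}  FOLLOW[A]={$,a,b}  FOLLOW[B]={a,b}  FOLLOW[C]={$,a,b}
pass 2: (no change)
  FOLLOW[S]={$,a,b}  FOLLOW[A]={$,a,b}  FOLLOW[B]={a,b}  FOLLOW[C]={$,a,b}

FOLLOW(C) = ["$", "a", "b"]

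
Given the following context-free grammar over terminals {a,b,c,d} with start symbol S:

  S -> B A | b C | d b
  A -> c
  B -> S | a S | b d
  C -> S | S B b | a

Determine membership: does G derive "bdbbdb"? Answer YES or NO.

Convert to CNF:
  S -> B A | T1 C | T2 T1
  A -> c
  B -> B A | T0 S | T1 C | T1 T2 | T2 T1
  C -> B A | S X3 | T1 C | T2 T1 | a
  T0 -> a
  T1 -> b
  T2 -> d
  X3 -> B T1

CYK table (by increasing span):
  cell(0,0) b: {T1}  orig:{}
  cell(1,1) d: {T2}  orig:{}
  cell(2,2) b: {T1}  orig:{}
  cell(3,3) b: {T1}  orig:{}
  cell(4,4) d: {T2}  orig:{}
  cell(5,5) b: {T1}  orig:{}
  cell(0,1) bd: {B}
  cell(1,2) db: {B,C,S}
  cell(2,3) bb: ∅
  cell(3,4) bd: {B}
  cell(4,5) db: {B,C,S}
  cell(0,2) bdb: {B,C,S,X3}  orig:{B,C,S}
  cell(1,3) dbb: {X3}  orig:{}
  cell(2,4) bbd: ∅
  cell(3,5) bdb: {B,C,S,X3}  orig:{B,C,S}
  cell(0,3) bdbb: {X3}  orig:{}
  cell(1,4) dbbd: ∅
  cell(2,5) bbdb: {B,C,S}
  cell(0,4) bdbbd: ∅
  cell(1,5) dbbdb: {C}
  cell(0,5) bdbbdb: {B,C,S}

S ∈ T[0,5] ⇒ YES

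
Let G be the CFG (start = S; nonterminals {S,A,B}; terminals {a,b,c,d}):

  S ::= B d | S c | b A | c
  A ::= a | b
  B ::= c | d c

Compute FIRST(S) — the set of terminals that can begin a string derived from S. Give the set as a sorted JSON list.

FIRST sets, iterate to fixpoint:
round 1:
  A via A→a: +{a}
  A via A→b: +{b}
  B via B→c: +{c}
  B via B→d c: +{d}
  S via S→B d: +{c,d}
  S via S→b A: +{b}
  FIRST[S]={b,c,d}  FIRST[A]={a,b}  FIRST[B]={c,d}
round 2: done
  FIRST[S]={b,c,d}  FIRST[A]={a,b}  FIRST[B]={c,d}

FIRST(S) = ["b", "c", "d"]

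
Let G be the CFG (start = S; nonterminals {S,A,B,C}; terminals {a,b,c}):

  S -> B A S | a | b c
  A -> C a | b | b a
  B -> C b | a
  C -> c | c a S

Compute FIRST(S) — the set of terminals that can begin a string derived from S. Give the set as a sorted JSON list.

FIRST sets, iterate to fixpoint:
[1]
  A via A→b: +{b}
  B via B→a: +{a}
  C via C→c: +{c}
  S via S→B A S: +{a}
  S via S→b c: +{b}
  FIRST(S)={a,b}  FIRST(A)={b}  FIRST(B)={a}  FIRST(C)={c}
[2]
  A via A→C a: +{c}
  B via B→C b: +{c}
  S via S→B A S: +{c}
  FIRST(S)={a,b,c}  FIRST(A)={b,c}  FIRST(B)={a,c}  FIRST(C)={c}
[3] — fixpoint
  FIRST(S)={a,b,c}  FIRST(A)={b,c}  FIRST(B)={a,c}  FIRST(C)={c}

FIRST(S) = ["a", "b", "c"]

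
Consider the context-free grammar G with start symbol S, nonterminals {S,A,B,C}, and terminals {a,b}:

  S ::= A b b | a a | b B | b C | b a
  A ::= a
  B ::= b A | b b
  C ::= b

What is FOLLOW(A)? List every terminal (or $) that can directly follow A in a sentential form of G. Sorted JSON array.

FIRST iteration:
iter 1:
  A via A→a: +{a}
  B via B→b A: +{b}
  C via C→b: +{b}
  S via S→A b b: +{a}
  S via S→b B: +{b}
  FIRST[S]={a,b}  FIRST[A]={a}  FIRST[B]={b}  FIRST[C]={b}
iter 2: (stable)
  FIRST[S]={a,b}  FIRST[A]={a}  FIRST[B]={b}  FIRST[C]={b}

FOLLOW sets:
initialize: $ ∈ FOLLOW(S)
pass 1:
  S→A b b: FOLLOW(A) ⊇ FIRST(b) = {b}; new: +{b}
  S→b B: FOLLOW(B) ⊇ FOLLOW(S) ⊇ {$}; new: +{$}
  S→b C: FOLLOW(C) ⊇ FOLLOW(S) ⊇ {$}; new: +{$}
  FOLLOW(S)={$}  FOLLOW(A)={b}  FOLLOW(B)={$}  FOLLOW(C)={$}
pass 2:
  B→b A: FOLLOW(A) ⊇ FOLLOW(B) ⊇ {$}; new: +{$}
  FOLLOW(S)={$}  FOLLOW(A)={$,b}  FOLLOW(B)={$}  FOLLOW(C)={$}
pass 3: (stable)
  FOLLOW(S)={$}  FOLLOW(A)={$,b}  FOLLOW(B)={$}  FOLLOW(C)={$}

FOLLOW(A) = ["$", "b"]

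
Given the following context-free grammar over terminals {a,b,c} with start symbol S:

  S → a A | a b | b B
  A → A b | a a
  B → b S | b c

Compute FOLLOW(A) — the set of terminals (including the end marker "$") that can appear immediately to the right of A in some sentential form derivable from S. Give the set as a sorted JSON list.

FIRST sets, iterate to fixpoint:
iter 1:
  A via A→a a: +{a}
  B via B→b S: +{b}
  S via S→a A: +{a}
  S via S→b B: +{b}
  FIRST(S)={a,b}  FIRST(A)={a}  FIRST(B)={b}
iter 2: (stable)
  FIRST(S)={a,b}  FIRST(A)={a}  FIRST(B)={b}

FOLLOW iteration:
seed FOLLOW(S) with $
iter 1:
  A→A b: FOLLOW(A) ⊇ FIRST(b) = {b}; new: +{b}
  S→a A: FOLLOW(A) ⊇ FOLLOW(S) ⊇ {$}; new: +{$}
  S→b B: FOLLOW(B) ⊇ FOLLOW(S) ⊇ {$}; new: +{$}
  FOLLOW(S)={$}  FOLLOW(A)={$,b}  FOLLOW(B)={$}
iter 2: — fixpoint
  FOLLOW(S)={$}  FOLLOW(A)={$,b}  FOLLOW(B)={$}

FOLLOW(A) = ["$", "b"]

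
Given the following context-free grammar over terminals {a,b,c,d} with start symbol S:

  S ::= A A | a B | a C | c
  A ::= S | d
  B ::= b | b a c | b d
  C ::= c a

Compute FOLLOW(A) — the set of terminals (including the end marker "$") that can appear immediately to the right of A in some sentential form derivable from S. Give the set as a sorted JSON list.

Compute FIRST by fixpoint:
[1]
  A via A→d: +{d}
  B via B→b: +{b}
  C via C→c a: +{c}
  S via S→A A: +{d}
  S via S→a B: +{a}
  S via S→c: +{c}
  FIRST[S]={a,c,d}  FIRST[A]={d}  FIRST[B]={b}  FIRST[C]={c}
[2]
  A via A→S: +{a,c}
  FIRST[S]={a,c,d}  FIRST[A]={a,c,d}  FIRST[B]={b}  FIRST[C]={c}
[3] — fixpoint
  FIRST[S]={a,c,d}  FIRST[A]={a,c,d}  FIRST[B]={b}  FIRST[C]={c}

FOLLOW sets:
initialize: $ ∈ FOLLOW(S)
round 1:
  S→A A: FOLLOW(A) ⊇ FIRST(A) = {a,c,d}; new: +{a,c,d}
  S→A A: FOLLOW(A) ⊇ FOLLOW(S) ⊇ {$}; new: +{$}
  S→a B: FOLLOW(B) ⊇ FOLLOW(S) ⊇ {$}; new: +{$}
  S→a C: FOLLOW(C) ⊇ FOLLOW(S) ⊇ {$}; new: +{$}
  FOLLOW(S)={$}  FOLLOW(A)={$,a,c,d}  FOLLOW(B)={$}  FOLLOW(C)={$}
round 2:
  A→S: FOLLOW(S) ⊇ FOLLOW(A) ⊇ {$,a,c,d}; new: +{a,c,d}
  S→a B: FOLLOW(B) ⊇ FOLLOW(S) ⊇ {$,a,c,d}; new: +{a,c,d}
  S→a C: FOLLOW(C) ⊇ FOLLOW(S) ⊇ {$,a,c,d}; new: +{a,c,d}
  FOLLOW(S)={$,a,c,d}  FOLLOW(A)={$,a,c,d}  FOLLOW(B)={$,a,c,d}  FOLLOW(C)={$,a,c,d}
round 3: — fixpoint
  FOLLOW(S)={$,a,c,d}  FOLLOW(A)={$,a,c,d}  FOLLOW(B)={$,a,c,d}  FOLLOW(C)={$,a,c,d}

FOLLOW(A) = ["$", "a", "c", "d"]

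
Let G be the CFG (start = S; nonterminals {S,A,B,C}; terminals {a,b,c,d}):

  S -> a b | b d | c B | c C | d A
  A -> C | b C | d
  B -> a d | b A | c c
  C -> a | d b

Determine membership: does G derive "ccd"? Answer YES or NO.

Convert to CNF:
  S -> T0 T1 | T1 A | T2 T0 | T3 B | T3 C
  A -> T0 C | T1 T0 | a | d
  B -> T0 A | T2 T1 | T3 T3
  C -> T1 T0 | a
  T0 -> b
  T1 -> d
  T2 -> a
  T3 -> c

CYK fill:
  [0..0]={T3}  "c"  orig:{}
  [1..1]={T3}  "c"  orig:{}
  [2..2]={A,T1}  "d"  orig:{A}
  [0..1]={B}  "cc"
  [1..2]=∅  "cd"
  [0..2]=∅  "ccd"

S ∉ T[0,2] ⇒ NO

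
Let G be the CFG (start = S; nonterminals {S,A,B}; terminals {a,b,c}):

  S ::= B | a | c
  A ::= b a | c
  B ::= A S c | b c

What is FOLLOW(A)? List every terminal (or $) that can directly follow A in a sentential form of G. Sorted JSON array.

FIRST iteration:
[1]
  A via A→b a: +{b}
  A via A→c: +{c}
  B via B→A S c: +{b,c}
  S via S→B: +{b,c}
  S via S→a: +{a}
  FIRST[S]={a,b,c}  FIRST[A]={b,c}  FIRST[B]={b,c}
[2] (no change)
  FIRST[S]={a,b,c}  FIRST[A]={b,c}  FIRST[B]={b,c}

FOLLOW sets:
initialize: $ ∈ FOLLOW(S)
[1]
  B→A S c: FOLLOW(A) ⊇ FIRST(S) = {a,b,c}; new: +{a,b,c}
  B→A S c: FOLLOW(S) ⊇ FIRST(c) = {c}; new: +{c}
  S→B: FOLLOW(B) ⊇ FOLLOW(S) ⊇ {$,c}; new: +{$,c}
  FOLLOW(S)={$,c}  FOLLOW(A)={a,b,c}  FOLLOW(B)={$,c}
[2] done
  FOLLOW(S)={$,c}  FOLLOW(A)={a,b,c}  FOLLOW(B)={$,c}

FOLLOW(A) = ["a", "b", "c"]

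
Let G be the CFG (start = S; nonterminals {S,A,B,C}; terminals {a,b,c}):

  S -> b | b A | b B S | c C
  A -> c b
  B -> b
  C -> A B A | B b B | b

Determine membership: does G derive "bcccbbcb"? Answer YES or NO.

CNF form of G:
  S -> T0 C | T1 A | T1 X4 | b
  A -> T0 T1
  B -> b
  C -> A X2 | B X3 | b
  T0 -> c
  T1 -> b
  X2 -> B A
  X3 -> T1 B
  X4 -> B S

CYK fill:
  [0..0]={B,C,S,T1}  "b"  orig:{B,C,S}
  [1..1]={T0}  "c"  orig:{}
  [2..2]={T0}  "c"  orig:{}
  [3..3]={T0}  "c"  orig:{}
  [4..4]={B,C,S,T1}  "b"  orig:{B,C,S}
  [5..5]={B,C,S,T1}  "b"  orig:{B,C,S}
  [6..6]={T0}  "c"  orig:{}
  [7..7]={B,C,S,T1}  "b"  orig:{B,C,S}
  [0..1]=∅  "bc"
  [1..2]=∅  "cc"
  [2..3]=∅  "cc"
  [3..4]={A,S}  "cb"
  [4..5]={X3,X4}  "bb"  orig:{}
  [5..6]=∅  "bc"
  [6..7]={A,S}  "cb"
  [0..2]=∅  "bcc"
  [1..3]=∅  "ccc"
  [2..4]=∅  "ccb"
  [3..5]=∅  "cbb"
  [4..6]=∅  "bbc"
  [5..7]={S,X2,X4}  "bcb"  orig:{S}
  [0..3]=∅  "bccc"
  [1..4]=∅  "cccb"
  [2..5]=∅  "ccbb"
  [3..6]=∅  "cbbc"
  [4..7]={S,X4}  "bbcb"  orig:{S}
  [0..4]=∅  "bcccb"
  [1..5]=∅  "cccbb"
  [2..6]=∅  "ccbbc"
  [3..7]={C}  "cbbcb"
  [0..5]=∅  "bcccbb"
  [1..6]=∅  "cccbbc"
  [2..7]={S}  "ccbbcb"
  [0..6]=∅  "bcccbbc"
  [1..7]=∅  "cccbbcb"
  [0..7]=∅  "bcccbbcb"

S ∉ T[0,7] ⇒ NO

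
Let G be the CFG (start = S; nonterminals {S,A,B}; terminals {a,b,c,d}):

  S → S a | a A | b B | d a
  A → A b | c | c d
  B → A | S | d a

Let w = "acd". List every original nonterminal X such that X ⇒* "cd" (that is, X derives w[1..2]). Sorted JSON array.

CNF form of G:
  S -> S T3 | T0 B | T2 T3 | T3 A
  A -> A T0 | T1 T2 | c
  B -> A T0 | S T3 | T0 B | T1 T2 | T2 T3 | T3 A | c
  T0 -> b
  T1 -> c
  T2 -> d
  T3 -> a

CYK table (by increasing span), restricted to cells inside w[1..2]:
  T[1,1] 'c' = {A,B,T1}  orig:{A,B}
  T[2,2] 'd' = {T2}  orig:{}
  T[1,2] 'cd' = {A,B}

Original NTs in T[1,2] deriving "cd": ["A", "B"]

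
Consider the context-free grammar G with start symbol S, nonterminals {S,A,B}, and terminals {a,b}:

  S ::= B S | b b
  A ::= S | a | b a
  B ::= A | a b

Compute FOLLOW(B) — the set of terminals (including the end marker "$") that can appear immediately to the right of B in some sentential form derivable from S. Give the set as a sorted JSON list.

FIRST iteration:
pass 1:
  A via A→a: +{a}
  A via A→b a: +{b}
  B via B→A: +{a,b}
  S via S→B S: +{a,b}
  FIRST[S]={a,b}  FIRST[A]={a,b}  FIRST[B]={a,b}
pass 2: (stable)
  FIRST[S]={a,b}  FIRST[A]={a,b}  FIRST[B]={a,b}

FOLLOW iteration:
seed FOLLOW(S) with $
iter 1:
  S→B S: FOLLOW(B) ⊇ FIRST(S) = {a,b}; new: +{a,b}
  FOLLOW(S)={$}  FOLLOW(A)={}  FOLLOW(B)={a,b}
iter 2:
  B→A: FOLLOW(A) ⊇ FOLLOW(B) ⊇ {a,b}; new: +{a,b}
  FOLLOW(S)={$}  FOLLOW(A)={a,b}  FOLLOW(B)={a,b}
iter 3:
  A→S: FOLLOW(S) ⊇ FOLLOW(A) ⊇ {a,b}; new: +{a,b}
  FOLLOW(S)={$,a,b}  FOLLOW(A)={a,b}  FOLLOW(B)={a,b}
iter 4: — fixpoint
  FOLLOW(S)={$,a,b}  FOLLOW(A)={a,b}  FOLLOW(B)={a,b}

FOLLOW(B) = ["a", "b"]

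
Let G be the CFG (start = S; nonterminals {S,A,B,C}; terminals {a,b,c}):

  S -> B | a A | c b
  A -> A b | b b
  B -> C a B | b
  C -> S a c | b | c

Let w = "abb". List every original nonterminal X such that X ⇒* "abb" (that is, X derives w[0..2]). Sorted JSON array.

Convert to CNF:
  S -> C X5 | T1 A | T2 T0 | b
  A -> A T0 | T0 T0
  B -> C X3 | b
  C -> S X4 | b | c
  T0 -> b
  T1 -> a
  T2 -> c
  X3 -> T1 B
  X4 -> T1 T2
  X5 -> T1 B

Fill CYK table bottom-up — only the sub-triangle for w[0..2]:
  [0..0]={T1}  "a"  orig:{}
  [1..1]={B,C,S,T0}  "b"  orig:{B,C,S}
  [2..2]={B,C,S,T0}  "b"  orig:{B,C,S}
  [0..1]={X3,X5}  "ab"  orig:{}
  [1..2]={A}  "bb"
  [0..2]={S}  "abb"

Original NTs in T[0,2] deriving "abb": ["S"]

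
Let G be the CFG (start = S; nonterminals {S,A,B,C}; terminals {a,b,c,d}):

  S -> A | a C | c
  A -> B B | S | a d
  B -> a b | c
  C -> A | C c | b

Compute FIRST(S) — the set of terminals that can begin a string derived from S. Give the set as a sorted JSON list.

FIRST iteration:
iter 1:
  A via A→a d: +{a}
  B via B→a b: +{a}
  B via B→c: +{c}
  C via C→A: +{a}
  C via C→b: +{b}
  S via S→A: +{a}
  S via S→c: +{c}
  FIRST(S)={a,c}  FIRST(A)={a}  FIRST(B)={a,c}  FIRST(C)={a,b}
iter 2:
  A via A→B B: +{c}
  C via C→A: +{c}
  FIRST(S)={a,c}  FIRST(A)={a,c}  FIRST(B)={a,c}  FIRST(C)={a,b,c}
iter 3: — fixpoint
  FIRST(S)={a,c}  FIRST(A)={a,c}  FIRST(B)={a,c}  FIRST(C)={a,b,c}

FIRST(S) = ["a", "c"]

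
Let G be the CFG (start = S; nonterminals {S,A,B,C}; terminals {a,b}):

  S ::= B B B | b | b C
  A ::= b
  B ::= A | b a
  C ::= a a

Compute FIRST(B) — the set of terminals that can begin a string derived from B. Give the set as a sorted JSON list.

FIRST iteration:
pass 1:
  A via A→b: +{b}
  B via B→A: +{b}
  C via C→a a: +{a}
  S via S→B B B: +{b}
  S: {b}  A: {b}  B: {b}  C: {a}
pass 2: (no change)
  S: {b}  A: {b}  B: {b}  C: {a}

FIRST(B) = ["b"]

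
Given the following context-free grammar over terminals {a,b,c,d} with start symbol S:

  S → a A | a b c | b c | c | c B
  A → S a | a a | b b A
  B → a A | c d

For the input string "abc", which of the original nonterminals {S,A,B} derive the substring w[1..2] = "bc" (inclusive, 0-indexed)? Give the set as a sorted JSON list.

Convert to CNF:
  S -> T0 A | T0 X5 | T1 T2 | T2 B | c
  A -> S T0 | T0 T0 | T1 X4
  B -> T0 A | T2 T3
  T0 -> a
  T1 -> b
  T2 -> c
  T3 -> d
  X4 -> T1 A
  X5 -> T1 T2

CYK table (by increasing span), restricted to cells inside w[1..2]:
  cell(1,1) b: {T1}  orig:{}
  cell(2,2) c: {S,T2}  orig:{S}
  cell(1,2) bc: {S,X5}  orig:{S}

Original NTs in T[1,2] deriving "bc": ["S"]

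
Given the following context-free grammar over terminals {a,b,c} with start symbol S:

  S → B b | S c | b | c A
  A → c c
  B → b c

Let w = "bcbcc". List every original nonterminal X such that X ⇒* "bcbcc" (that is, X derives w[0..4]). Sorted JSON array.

Convert to CNF:
  S -> B T1 | S T0 | T0 A | b
  A -> T0 T0
  B -> T1 T0
  T0 -> c
  T1 -> b

CYK fill (cells [i..j] with 0 ≤ i ≤ j ≤ 4 only):
  [0..0]={S,T1}  "b"  orig:{S}
  [1..1]={T0}  "c"  orig:{}
  [2..2]={S,T1}  "b"  orig:{S}
  [3..3]={T0}  "c"  orig:{}
  [4..4]={T0}  "c"  orig:{}
  [0..1]={B,S}  "bc"
  [1..2]=∅  "cb"
  [2..3]={B,S}  "bc"
  [3..4]={A}  "cc"
  [0..2]={S}  "bcb"
  [1..3]=∅  "cbc"
  [2..4]={S}  "bcc"
  [0..3]={S}  "bcbc"
  [1..4]=∅  "cbcc"
  [0..4]={S}  "bcbcc"

Original NTs in T[0,4] deriving "bcbcc": ["S"]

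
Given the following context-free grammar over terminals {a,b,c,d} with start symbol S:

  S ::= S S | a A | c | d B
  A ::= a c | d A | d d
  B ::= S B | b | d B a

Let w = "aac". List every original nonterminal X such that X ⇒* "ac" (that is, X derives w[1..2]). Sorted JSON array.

CNF form of G:
  S -> S S | T0 A | T2 B | c
  A -> T0 T1 | T2 A | T2 T2
  B -> S B | T2 X3 | b
  T0 -> a
  T1 -> c
  T2 -> d
  X3 -> B T0

CYK fill (cells [i..j] with 1 ≤ i ≤ j ≤ 2 only):
  [1..1]={T0}  "a"  orig:{}
  [2..2]={S,T1}  "c"  orig:{S}
  [1..2]={A}  "ac"

Original NTs in T[1,2] deriving "ac": ["A"]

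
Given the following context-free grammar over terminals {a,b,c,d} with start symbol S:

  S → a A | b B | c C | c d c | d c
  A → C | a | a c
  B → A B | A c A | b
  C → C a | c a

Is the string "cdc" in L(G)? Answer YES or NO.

Convert to CNF:
  S -> T0 A | T1 C | T1 X5 | T2 B | T3 T1
  A -> C T0 | T0 T1 | T1 T0 | a
  B -> A B | A X4 | b
  C -> C T0 | T1 T0
  T0 -> a
  T1 -> c
  T2 -> b
  T3 -> d
  X4 -> T1 A
  X5 -> T3 T1

CYK table (by increasing span):
  [0..0]={T1}  "c"  orig:{}
  [1..1]={T3}  "d"  orig:{}
  [2..2]={T1}  "c"  orig:{}
  [0..1]=∅  "cd"
  [1..2]={S,X5}  "dc"  orig:{S}
  [0..2]={S}  "cdc"

S ∈ T[0,2] ⇒ YES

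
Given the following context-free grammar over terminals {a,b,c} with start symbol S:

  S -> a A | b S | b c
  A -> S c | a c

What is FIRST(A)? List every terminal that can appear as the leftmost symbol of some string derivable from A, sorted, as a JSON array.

FIRST sets, iterate to fixpoint:
round 1:
  A via A→a c: +{a}
  S via S→a A: +{a}
  S via S→b S: +{b}
  FIRST[S]={a,b}  FIRST[A]={a}
round 2:
  A via A→S c: +{b}
  FIRST[S]={a,b}  FIRST[A]={a,b}
round 3: — fixpoint
  FIRST[S]={a,b}  FIRST[A]={a,b}

FIRST(A) = ["a", "b"]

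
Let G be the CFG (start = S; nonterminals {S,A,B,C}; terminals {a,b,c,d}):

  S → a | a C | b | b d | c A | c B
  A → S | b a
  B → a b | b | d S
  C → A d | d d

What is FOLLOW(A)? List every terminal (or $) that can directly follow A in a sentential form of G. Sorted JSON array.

FIRST sets, iterate to fixpoint:
[1]
  A via A→b a: +{b}
  B via B→a b: +{a}
  B via B→b: +{b}
  B via B→d S: +{d}
  C via C→A d: +{b}
  C via C→d d: +{d}
  S via S→a: +{a}
  S via S→b: +{b}
  S via S→c A: +{c}
  FIRST(S)={a,b,c}  FIRST(A)={b}  FIRST(B)={a,b,d}  FIRST(C)={b,d}
[2]
  A via A→S: +{a,c}
  C via C→A d: +{a,c}
  FIRST(S)={a,b,c}  FIRST(A)={a,b,c}  FIRST(B)={a,b,d}  FIRST(C)={a,b,c,d}
[3] (no change)
  FIRST(S)={a,b,c}  FIRST(A)={a,b,c}  FIRST(B)={a,b,d}  FIRST(C)={a,b,c,d}

Compute FOLLOW by fixpoint:
initialize: $ ∈ FOLLOW(S)
round 1:
  C→A d: FOLLOW(A) ⊇ FIRST(d) = {d}; new: +{d}
  S→a C: FOLLOW(C) ⊇ FOLLOW(S) ⊇ {$}; new: +{$}
  S→c A: FOLLOW(A) ⊇ FOLLOW(S) ⊇ {$}; new: +{$}
  S→c B: FOLLOW(B) ⊇ FOLLOW(S) ⊇ {$}; new: +{$}
  FOLLOW(S)={$}  FOLLOW(A)={$,d}  FOLLOW(B)={$}  FOLLOW(C)={$}
round 2:
  A→S: FOLLOW(S) ⊇ FOLLOW(A) ⊇ {$,d}; new: +{d}
  S→a C: FOLLOW(C) ⊇ FOLLOW(S) ⊇ {$,d}; new: +{d}
  S→c B: FOLLOW(B) ⊇ FOLLOW(S) ⊇ {$,d}; new: +{d}
  FOLLOW(S)={$,d}  FOLLOW(A)={$,d}  FOLLOW(B)={$,d}  FOLLOW(C)={$,d}
round 3: done
  FOLLOW(S)={$,d}  FOLLOW(A)={$,d}  FOLLOW(B)={$,d}  FOLLOW(C)={$,d}

FOLLOW(A) = ["$", "d"]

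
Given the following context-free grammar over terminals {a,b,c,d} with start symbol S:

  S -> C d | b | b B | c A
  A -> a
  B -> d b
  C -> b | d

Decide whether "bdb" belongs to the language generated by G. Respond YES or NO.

Convert to CNF:
  S -> C T0 | T1 B | T2 A | b
  A -> a
  B -> T0 T1
  C -> b | d
  T0 -> d
  T1 -> b
  T2 -> c

CYK fill:
  T[0,0] 'b' = {C,S,T1}  orig:{C,S}
  T[1,1] 'd' = {C,T0}  orig:{C}
  T[2,2] 'b' = {C,S,T1}  orig:{C,S}
  T[0,1] 'bd' = {S}
  T[1,2] 'db' = {B}
  T[0,2] 'bdb' = {S}

S ∈ T[0,2] ⇒ YES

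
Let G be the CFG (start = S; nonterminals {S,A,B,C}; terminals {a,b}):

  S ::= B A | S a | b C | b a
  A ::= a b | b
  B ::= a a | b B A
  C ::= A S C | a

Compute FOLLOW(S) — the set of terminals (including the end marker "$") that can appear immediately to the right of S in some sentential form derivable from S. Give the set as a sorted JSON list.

FIRST sets, iterate to fixpoint:
round 1:
  A via A→a b: +{a}
  A via A→b: +{b}
  B via B→a a: +{a}
  B via B→b B A: +{b}
  C via C→A S C: +{a,b}
  S via S→B A: +{a,b}
  S: {a,b}  A: {a,b}  B: {a,b}  C: {a,b}
round 2: (stable)
  S: {a,b}  A: {a,b}  B: {a,b}  C: {a,b}

FOLLOW iteration:
initialize: $ ∈ FOLLOW(S)
round 1:
  B→b B A: FOLLOW(B) ⊇ FIRST(A) = {a,b}; new: +{a,b}
  B→b B A: FOLLOW(A) ⊇ FOLLOW(B) ⊇ {a,b}; new: +{a,b}
  C→A S C: FOLLOW(S) ⊇ FIRST(C) = {a,b}; new: +{a,b}
  S→B A: FOLLOW(A) ⊇ FOLLOW(S) ⊇ {$,a,b}; new: +{$}
  S→b C: FOLLOW(C) ⊇ FOLLOW(S) ⊇ {$,a,b}; new: +{$,a,b}
  S: {$,a,b}  A: {$,a,b}  B: {a,b}  C: {$,a,b}
round 2: (no change)
  S: {$,a,b}  A: {$,a,b}  B: {a,b}  C: {$,a,b}

FOLLOW(S) = ["$", "a", "b"]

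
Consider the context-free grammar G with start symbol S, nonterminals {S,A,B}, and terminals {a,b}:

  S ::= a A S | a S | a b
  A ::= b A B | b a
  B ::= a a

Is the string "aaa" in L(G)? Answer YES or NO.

Convert to CNF:
  S -> T1 S | T1 T0 | T1 X3
  A -> T0 T1 | T0 X2
  B -> T1 T1
  T0 -> b
  T1 -> a
  X2 -> A B
  X3 -> A S

CYK fill:
  cell(0,0) a: {T1}  orig:{}
  cell(1,1) a: {T1}  orig:{}
  cell(2,2) a: {T1}  orig:{}
  cell(0,1) aa: {B}
  cell(1,2) aa: {B}
  cell(0,2) aaa: ∅

S ∉ T[0,2] ⇒ NO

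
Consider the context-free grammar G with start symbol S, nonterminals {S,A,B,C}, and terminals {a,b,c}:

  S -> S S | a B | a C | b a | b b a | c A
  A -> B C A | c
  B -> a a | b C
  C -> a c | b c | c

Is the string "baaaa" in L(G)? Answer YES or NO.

CNF form of G:
  S -> S S | T0 B | T0 C | T1 T0 | T1 X4 | T2 A
  A -> B X3 | c
  B -> T0 T0 | T1 C
  C -> T0 T2 | T1 T2 | c
  T0 -> a
  T1 -> b
  T2 -> c
  X3 -> C A
  X4 -> T1 T0

CYK table (by increasing span):
  [0..0]={T1}  "b"  orig:{}
  [1..1]={T0}  "a"  orig:{}
  [2..2]={T0}  "a"  orig:{}
  [3..3]={T0}  "a"  orig:{}
  [4..4]={T0}  "a"  orig:{}
  [0..1]={S,X4}  "ba"  orig:{S}
  [1..2]={B}  "aa"
  [2..3]={B}  "aa"
  [3..4]={B}  "aa"
  [0..2]=∅  "baa"
  [1..3]={S}  "aaa"
  [2..4]={S}  "aaa"
  [0..3]=∅  "baaa"
  [1..4]=∅  "aaaa"
  [0..4]={S}  "baaaa"

S ∈ T[0,4] ⇒ YES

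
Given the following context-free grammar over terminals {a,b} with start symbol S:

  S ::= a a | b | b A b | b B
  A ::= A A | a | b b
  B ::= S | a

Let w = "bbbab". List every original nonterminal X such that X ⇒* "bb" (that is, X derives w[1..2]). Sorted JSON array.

CNF form of G:
  S -> T0 B | T0 X3 | T1 T1 | b
  A -> A A | T0 T0 | a
  B -> T0 B | T0 X2 | T1 T1 | a | b
  T0 -> b
  T1 -> a
  X2 -> A T0
  X3 -> A T0

Fill CYK table bottom-up, restricted to cells inside w[1..2]:
  T[1,1] 'b' = {B,S,T0}  orig:{B,S}
  T[2,2] 'b' = {B,S,T0}  orig:{B,S}
  T[1,2] 'bb' = {A,B,S}

Original NTs in T[1,2] deriving "bb": ["A", "B", "S"]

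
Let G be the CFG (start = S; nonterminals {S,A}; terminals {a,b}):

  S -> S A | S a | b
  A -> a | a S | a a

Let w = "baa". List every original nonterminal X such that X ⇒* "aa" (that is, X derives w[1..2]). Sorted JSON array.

CNF form of G:
  S -> S A | S T0 | b
  A -> T0 S | T0 T0 | a
  T0 -> a

CYK table (by increasing span) — only the sub-triangle for w[1..2]:
  cell(1,1) a: {A,T0}  orig:{A}
  cell(2,2) a: {A,T0}  orig:{A}
  cell(1,2) aa: {A}

Original NTs in T[1,2] deriving "aa": ["A"]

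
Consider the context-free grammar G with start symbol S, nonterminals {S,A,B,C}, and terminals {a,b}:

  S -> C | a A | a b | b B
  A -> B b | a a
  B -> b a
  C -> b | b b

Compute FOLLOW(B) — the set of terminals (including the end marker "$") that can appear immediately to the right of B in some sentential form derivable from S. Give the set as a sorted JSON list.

FIRST iteration:
round 1:
  A via A→a a: +{a}
  B via B→b a: +{b}
  C via C→b: +{b}
  S via S→C: +{b}
  S via S→a A: +{a}
  FIRST(S)={a,b}  FIRST(A)={a}  FIRST(B)={b}  FIRST(C)={b}
round 2:
  A via A→B b: +{b}
  FIRST(S)={a,b}  FIRST(A)={a,b}  FIRST(B)={b}  FIRST(C)={b}
round 3: done
  FIRST(S)={a,b}  FIRST(A)={a,b}  FIRST(B)={b}  FIRST(C)={b}

FOLLOW sets:
FOLLOW(S) := {$}
[1]
  A→B b: FOLLOW(B) ⊇ FIRST(b) = {b}; new: +{b}
  S→C: FOLLOW(C) ⊇ FOLLOW(S) ⊇ {$}; new: +{$}
  S→a A: FOLLOW(A) ⊇ FOLLOW(S) ⊇ {$}; new: +{$}
  S→b B: FOLLOW(B) ⊇ FOLLOW(S) ⊇ {$}; new: +{$}
  FOLLOW(S)={$}  FOLLOW(A)={$}  FOLLOW(B)={$,b}  FOLLOW(C)={$}
[2] (no change)
  FOLLOW(S)={$}  FOLLOW(A)={$}  FOLLOW(B)={$,b}  FOLLOW(C)={$}

FOLLOW(B) = ["$", "b"]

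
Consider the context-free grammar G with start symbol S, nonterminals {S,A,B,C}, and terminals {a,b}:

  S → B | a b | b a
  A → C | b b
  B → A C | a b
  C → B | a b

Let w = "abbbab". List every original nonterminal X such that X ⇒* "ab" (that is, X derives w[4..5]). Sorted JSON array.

CNF form of G:
  S -> A C | T0 T1 | T1 T0
  A -> A C | T0 T1 | T1 T1
  B -> A C | T0 T1
  C -> A C | T0 T1
  T0 -> a
  T1 -> b

CYK fill — only the sub-triangle for w[4..5]:
  T[4,4] 'a' = {T0}  orig:{}
  T[5,5] 'b' = {T1}  orig:{}
  T[4,5] 'ab' = {A,B,C,S}

Original NTs in T[4,5] deriving "ab": ["A", "B", "C", "S"]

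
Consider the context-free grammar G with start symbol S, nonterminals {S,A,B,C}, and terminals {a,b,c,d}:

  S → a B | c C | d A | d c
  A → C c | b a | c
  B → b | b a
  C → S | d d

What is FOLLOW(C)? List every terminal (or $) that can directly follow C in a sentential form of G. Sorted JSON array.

FIRST sets, iterate to fixpoint:
[1]
  A via A→b a: +{b}
  A via A→c: +{c}
  B via B→b: +{b}
  C via C→d d: +{d}
  S via S→a B: +{a}
  S via S→c C: +{c}
  S via S→d A: +{d}
  FIRST[S]={a,c,d}  FIRST[A]={b,c}  FIRST[B]={b}  FIRST[C]={d}
[2]
  A via A→C c: +{d}
  C via C→S: +{a,c}
  FIRST[S]={a,c,d}  FIRST[A]={b,c,d}  FIRST[B]={b}  FIRST[C]={a,c,d}
[3]
  A via A→C c: +{a}
  FIRST[S]={a,c,d}  FIRST[A]={a,b,c,d}  FIRST[B]={b}  FIRST[C]={a,c,d}
[4] (stable)
  FIRST[S]={a,c,d}  FIRST[A]={a,b,c,d}  FIRST[B]={b}  FIRST[C]={a,c,d}

Compute FOLLOW by fixpoint:
seed FOLLOW(S) with $
iter 1:
  A→C c: FOLLOW(C) ⊇ FIRST(c) = {c}; new: +{c}
  C→S: FOLLOW(S) ⊇ FOLLOW(C) ⊇ {c}; new: +{c}
  S→a B: FOLLOW(B) ⊇ FOLLOW(S) ⊇ {$,c}; new: +{$,c}
  S→c C: FOLLOW(C) ⊇ FOLLOW(S) ⊇ {$,c}; new: +{$}
  S→d A: FOLLOW(A) ⊇ FOLLOW(S) ⊇ {$,c}; new: +{$,c}
  S: {$,c}  A: {$,c}  B: {$,c}  C: {$,c}
iter 2: (no change)
  S: {$,c}  A: {$,c}  B: {$,c}  C: {$,c}

FOLLOW(C) = ["$", "c"]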